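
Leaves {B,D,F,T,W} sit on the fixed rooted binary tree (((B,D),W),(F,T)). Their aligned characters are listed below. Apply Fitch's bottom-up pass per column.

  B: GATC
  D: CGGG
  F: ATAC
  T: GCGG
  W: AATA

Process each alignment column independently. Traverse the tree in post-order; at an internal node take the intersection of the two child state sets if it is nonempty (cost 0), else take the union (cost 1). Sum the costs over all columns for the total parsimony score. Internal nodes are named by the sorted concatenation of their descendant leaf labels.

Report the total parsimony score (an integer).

12

site 0, node BD: B={G} ∪ D={C} → {C,G} (+1)
site 0, node BDW: BD={C,G} ∪ W={A} → {A,C,G} (+1)
site 0, node FT: F={A} ∪ T={G} → {A,G} (+1)
site 0, node BDFTW: BDW={A,C,G} ∩ FT={A,G} → {A,G} (+0)
site 1, node BD: B={A} ∪ D={G} → {A,G} (+1)
site 1, node BDW: BD={A,G} ∩ W={A} → {A} (+0)
site 1, node FT: F={T} ∪ T={C} → {C,T} (+1)
site 1, node BDFTW: BDW={A} ∪ FT={C,T} → {A,C,T} (+1)
site 2, node BD: B={T} ∪ D={G} → {G,T} (+1)
site 2, node BDW: BD={G,T} ∩ W={T} → {T} (+0)
site 2, node FT: F={A} ∪ T={G} → {A,G} (+1)
site 2, node BDFTW: BDW={T} ∪ FT={A,G} → {A,G,T} (+1)
site 3, node BD: B={C} ∪ D={G} → {C,G} (+1)
site 3, node BDW: BD={C,G} ∪ W={A} → {A,C,G} (+1)
site 3, node FT: F={C} ∪ T={G} → {C,G} (+1)
site 3, node BDFTW: BDW={A,C,G} ∩ FT={C,G} → {C,G} (+0)
per-site changes: [3, 3, 3, 3]; total = 12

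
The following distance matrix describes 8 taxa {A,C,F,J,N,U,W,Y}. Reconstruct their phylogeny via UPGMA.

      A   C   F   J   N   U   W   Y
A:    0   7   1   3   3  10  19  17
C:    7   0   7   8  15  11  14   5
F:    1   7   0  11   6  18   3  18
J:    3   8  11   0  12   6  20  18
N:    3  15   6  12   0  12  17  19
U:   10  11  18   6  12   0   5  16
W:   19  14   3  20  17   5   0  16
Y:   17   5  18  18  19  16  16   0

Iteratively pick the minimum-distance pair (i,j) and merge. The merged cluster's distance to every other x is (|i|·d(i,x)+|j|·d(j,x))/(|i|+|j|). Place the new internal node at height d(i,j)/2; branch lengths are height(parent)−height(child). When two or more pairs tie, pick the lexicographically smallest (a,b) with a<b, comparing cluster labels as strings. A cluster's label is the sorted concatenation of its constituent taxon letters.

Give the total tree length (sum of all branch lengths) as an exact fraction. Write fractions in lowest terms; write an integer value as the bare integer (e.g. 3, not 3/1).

step 1: merge (A,F) at d=1; branch lengths A→1/2, F→1/2; new cluster AF
  updated: d(AF,C)=7, d(AF,J)=7, d(AF,N)=9/2, d(AF,U)=14, d(AF,W)=11, d(AF,Y)=35/2
step 2: merge (AF,N) at d=9/2; branch lengths AF→7/4, N→9/4; new cluster AFN
  updated: d(AFN,C)=29/3, d(AFN,J)=26/3, d(AFN,U)=40/3, d(AFN,W)=13, d(AFN,Y)=18
step 3: merge (C,Y) at d=5; branch lengths C→5/2, Y→5/2; new cluster CY
  updated: d(AFN,CY)=83/6, d(CY,J)=13, d(CY,U)=27/2, d(CY,W)=15
step 4: merge (U,W) at d=5; branch lengths U→5/2, W→5/2; new cluster UW
  updated: d(AFN,UW)=79/6, d(CY,UW)=57/4, d(J,UW)=13
step 5: merge (AFN,J) at d=26/3; branch lengths AFN→25/12, J→13/3; new cluster AFJN
  updated: d(AFJN,CY)=109/8, d(AFJN,UW)=105/8
step 6: merge (AFJN,UW) at d=105/8; branch lengths AFJN→107/48, UW→65/16; new cluster AFJNUW
  updated: d(AFJNUW,CY)=83/6
step 7: merge (AFJNUW,CY) at d=83/6; branch lengths AFJNUW→17/48, CY→53/12; new cluster ACFJNUWY
final tree: (((((A:1/2,F:1/2):7/4,N:9/4):25/12,J:13/3):107/48,(U:5/2,W:5/2):65/16):17/48,(C:5/2,Y:5/2):53/12)
total length: 1559/48

1559/48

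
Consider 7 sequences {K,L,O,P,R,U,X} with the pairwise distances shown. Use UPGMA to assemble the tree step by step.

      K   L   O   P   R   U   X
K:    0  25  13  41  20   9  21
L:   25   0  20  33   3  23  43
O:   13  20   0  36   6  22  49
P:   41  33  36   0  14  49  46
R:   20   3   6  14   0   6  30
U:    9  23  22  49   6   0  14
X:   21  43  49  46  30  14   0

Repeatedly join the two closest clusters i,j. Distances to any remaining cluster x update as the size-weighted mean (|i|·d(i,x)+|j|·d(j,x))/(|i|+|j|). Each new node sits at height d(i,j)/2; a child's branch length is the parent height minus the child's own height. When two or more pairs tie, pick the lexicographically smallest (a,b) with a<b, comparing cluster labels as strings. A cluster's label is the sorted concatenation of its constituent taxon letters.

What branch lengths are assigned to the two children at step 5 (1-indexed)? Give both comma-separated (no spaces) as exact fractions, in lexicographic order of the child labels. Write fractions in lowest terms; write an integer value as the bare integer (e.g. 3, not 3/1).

iteration 1: select L,R (d=3); attach at lengths (3/2, 3/2); label the merged cluster LR
  updated: d(K,LR)=45/2, d(LR,O)=13, d(LR,P)=47/2, d(LR,U)=29/2, d(LR,X)=73/2
iteration 2: select K,U (d=9); attach at lengths (9/2, 9/2); label the merged cluster KU
  updated: d(KU,LR)=37/2, d(KU,O)=35/2, d(KU,P)=45, d(KU,X)=35/2
iteration 3: select LR,O (d=13); attach at lengths (5, 13/2); label the merged cluster LOR
  updated: d(KU,LOR)=109/6, d(LOR,P)=83/3, d(LOR,X)=122/3
iteration 4: select KU,X (d=35/2); attach at lengths (17/4, 35/4); label the merged cluster KUX
  updated: d(KUX,LOR)=77/3, d(KUX,P)=136/3
iteration 5: select KUX,LOR (d=77/3); attach at lengths (49/12, 19/3); label the merged cluster KLORUX
  updated: d(KLORUX,P)=73/2
iteration 6: select KLORUX,P (d=73/2); attach at lengths (65/12, 73/4); label the merged cluster KLOPRUX
final tree: ((((K:9/2,U:9/2):17/4,X:35/4):49/12,((L:3/2,R:3/2):5,O:13/2):19/3):65/12,P:73/4)
total length: 847/12

49/12,19/3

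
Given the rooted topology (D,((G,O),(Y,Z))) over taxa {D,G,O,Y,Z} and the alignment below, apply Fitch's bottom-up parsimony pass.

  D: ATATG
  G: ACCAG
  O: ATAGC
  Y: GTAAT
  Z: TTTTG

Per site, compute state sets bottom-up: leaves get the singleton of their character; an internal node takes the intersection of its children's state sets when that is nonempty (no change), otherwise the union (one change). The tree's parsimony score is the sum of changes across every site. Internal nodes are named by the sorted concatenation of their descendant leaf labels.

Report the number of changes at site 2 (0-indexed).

[col 0] GO: children G:{A}, O:{A} ∩→ {A}; cost 0
[col 0] YZ: children Y:{G}, Z:{T} ∪→ {G,T}; cost 1
[col 0] GOYZ: children GO:{A}, YZ:{G,T} ∪→ {A,G,T}; cost 1
[col 0] DGOYZ: children D:{A}, GOYZ:{A,G,T} ∩→ {A}; cost 0
[col 1] GO: children G:{C}, O:{T} ∪→ {C,T}; cost 1
[col 1] YZ: children Y:{T}, Z:{T} ∩→ {T}; cost 0
[col 1] GOYZ: children GO:{C,T}, YZ:{T} ∩→ {T}; cost 0
[col 1] DGOYZ: children D:{T}, GOYZ:{T} ∩→ {T}; cost 0
[col 2] GO: children G:{C}, O:{A} ∪→ {A,C}; cost 1
[col 2] YZ: children Y:{A}, Z:{T} ∪→ {A,T}; cost 1
[col 2] GOYZ: children GO:{A,C}, YZ:{A,T} ∩→ {A}; cost 0
[col 2] DGOYZ: children D:{A}, GOYZ:{A} ∩→ {A}; cost 0
[col 3] GO: children G:{A}, O:{G} ∪→ {A,G}; cost 1
[col 3] YZ: children Y:{A}, Z:{T} ∪→ {A,T}; cost 1
[col 3] GOYZ: children GO:{A,G}, YZ:{A,T} ∩→ {A}; cost 0
[col 3] DGOYZ: children D:{T}, GOYZ:{A} ∪→ {A,T}; cost 1
[col 4] GO: children G:{G}, O:{C} ∪→ {C,G}; cost 1
[col 4] YZ: children Y:{T}, Z:{G} ∪→ {G,T}; cost 1
[col 4] GOYZ: children GO:{C,G}, YZ:{G,T} ∩→ {G}; cost 0
[col 4] DGOYZ: children D:{G}, GOYZ:{G} ∩→ {G}; cost 0
per-site changes: [2, 1, 2, 3, 2]; total = 10

2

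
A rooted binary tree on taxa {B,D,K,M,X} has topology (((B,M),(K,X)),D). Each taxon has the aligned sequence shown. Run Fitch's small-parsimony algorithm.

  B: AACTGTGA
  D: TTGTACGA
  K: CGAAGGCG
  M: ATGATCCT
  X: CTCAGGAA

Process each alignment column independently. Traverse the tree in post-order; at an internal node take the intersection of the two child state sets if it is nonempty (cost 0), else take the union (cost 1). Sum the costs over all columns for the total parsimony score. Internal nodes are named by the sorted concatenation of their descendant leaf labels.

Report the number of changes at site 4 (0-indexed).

2

BM@0: {A} ∩ {A} = {A} (intersection, +0)
KX@0: {C} ∩ {C} = {C} (intersection, +0)
BKMX@0: {A} ∪ {C} = {A,C} (union, +1)
BDKMX@0: {A,C} ∪ {T} = {A,C,T} (union, +1)
BM@1: {A} ∪ {T} = {A,T} (union, +1)
KX@1: {G} ∪ {T} = {G,T} (union, +1)
BKMX@1: {A,T} ∩ {G,T} = {T} (intersection, +0)
BDKMX@1: {T} ∩ {T} = {T} (intersection, +0)
BM@2: {C} ∪ {G} = {C,G} (union, +1)
KX@2: {A} ∪ {C} = {A,C} (union, +1)
BKMX@2: {C,G} ∩ {A,C} = {C} (intersection, +0)
BDKMX@2: {C} ∪ {G} = {C,G} (union, +1)
BM@3: {T} ∪ {A} = {A,T} (union, +1)
KX@3: {A} ∩ {A} = {A} (intersection, +0)
BKMX@3: {A,T} ∩ {A} = {A} (intersection, +0)
BDKMX@3: {A} ∪ {T} = {A,T} (union, +1)
BM@4: {G} ∪ {T} = {G,T} (union, +1)
KX@4: {G} ∩ {G} = {G} (intersection, +0)
BKMX@4: {G,T} ∩ {G} = {G} (intersection, +0)
BDKMX@4: {G} ∪ {A} = {A,G} (union, +1)
BM@5: {T} ∪ {C} = {C,T} (union, +1)
KX@5: {G} ∩ {G} = {G} (intersection, +0)
BKMX@5: {C,T} ∪ {G} = {C,G,T} (union, +1)
BDKMX@5: {C,G,T} ∩ {C} = {C} (intersection, +0)
BM@6: {G} ∪ {C} = {C,G} (union, +1)
KX@6: {C} ∪ {A} = {A,C} (union, +1)
BKMX@6: {C,G} ∩ {A,C} = {C} (intersection, +0)
BDKMX@6: {C} ∪ {G} = {C,G} (union, +1)
BM@7: {A} ∪ {T} = {A,T} (union, +1)
KX@7: {G} ∪ {A} = {A,G} (union, +1)
BKMX@7: {A,T} ∩ {A,G} = {A} (intersection, +0)
BDKMX@7: {A} ∩ {A} = {A} (intersection, +0)
per-site changes: [2, 2, 3, 2, 2, 2, 3, 2]; total = 18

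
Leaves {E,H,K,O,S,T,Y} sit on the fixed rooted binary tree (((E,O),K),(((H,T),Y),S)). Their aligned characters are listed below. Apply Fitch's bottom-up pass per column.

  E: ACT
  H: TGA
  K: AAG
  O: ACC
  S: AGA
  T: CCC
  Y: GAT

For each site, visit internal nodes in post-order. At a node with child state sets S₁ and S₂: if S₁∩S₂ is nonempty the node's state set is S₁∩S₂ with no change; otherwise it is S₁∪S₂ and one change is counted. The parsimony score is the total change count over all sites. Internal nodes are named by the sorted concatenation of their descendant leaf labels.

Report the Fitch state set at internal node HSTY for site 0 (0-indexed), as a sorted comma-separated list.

site 0, node EO: E={A} ∩ O={A} → {A} (+0)
site 0, node EKO: EO={A} ∩ K={A} → {A} (+0)
site 0, node HT: H={T} ∪ T={C} → {C,T} (+1)
site 0, node HTY: HT={C,T} ∪ Y={G} → {C,G,T} (+1)
site 0, node HSTY: HTY={C,G,T} ∪ S={A} → {A,C,G,T} (+1)
site 0, node EHKOSTY: EKO={A} ∩ HSTY={A,C,G,T} → {A} (+0)
site 1, node EO: E={C} ∩ O={C} → {C} (+0)
site 1, node EKO: EO={C} ∪ K={A} → {A,C} (+1)
site 1, node HT: H={G} ∪ T={C} → {C,G} (+1)
site 1, node HTY: HT={C,G} ∪ Y={A} → {A,C,G} (+1)
site 1, node HSTY: HTY={A,C,G} ∩ S={G} → {G} (+0)
site 1, node EHKOSTY: EKO={A,C} ∪ HSTY={G} → {A,C,G} (+1)
site 2, node EO: E={T} ∪ O={C} → {C,T} (+1)
site 2, node EKO: EO={C,T} ∪ K={G} → {C,G,T} (+1)
site 2, node HT: H={A} ∪ T={C} → {A,C} (+1)
site 2, node HTY: HT={A,C} ∪ Y={T} → {A,C,T} (+1)
site 2, node HSTY: HTY={A,C,T} ∩ S={A} → {A} (+0)
site 2, node EHKOSTY: EKO={C,G,T} ∪ HSTY={A} → {A,C,G,T} (+1)
per-site changes: [3, 4, 5]; total = 12

A,C,G,T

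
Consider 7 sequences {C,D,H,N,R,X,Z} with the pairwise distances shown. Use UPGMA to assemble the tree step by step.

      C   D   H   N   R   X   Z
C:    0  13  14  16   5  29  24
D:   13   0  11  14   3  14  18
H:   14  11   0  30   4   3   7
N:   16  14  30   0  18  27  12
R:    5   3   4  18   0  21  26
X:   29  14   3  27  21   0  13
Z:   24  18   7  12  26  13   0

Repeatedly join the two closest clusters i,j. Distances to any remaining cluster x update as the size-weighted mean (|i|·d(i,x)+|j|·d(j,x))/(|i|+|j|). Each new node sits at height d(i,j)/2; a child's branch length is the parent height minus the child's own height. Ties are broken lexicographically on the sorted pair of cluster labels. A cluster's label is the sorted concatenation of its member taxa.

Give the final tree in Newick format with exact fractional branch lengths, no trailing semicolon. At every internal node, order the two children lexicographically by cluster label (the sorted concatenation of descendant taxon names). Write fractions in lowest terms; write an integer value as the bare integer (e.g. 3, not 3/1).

1. join D+R (d=3) ⇒ DR; edges |D|=3/2, |R|=3/2
  updated: d(C,DR)=9, d(DR,H)=15/2, d(DR,N)=16, d(DR,X)=35/2, d(DR,Z)=22
2. join H+X (d=3) ⇒ HX; edges |H|=3/2, |X|=3/2
  updated: d(C,HX)=43/2, d(DR,HX)=25/2, d(HX,N)=57/2, d(HX,Z)=10
3. join C+DR (d=9) ⇒ CDR; edges |C|=9/2, |DR|=3
  updated: d(CDR,HX)=31/2, d(CDR,N)=16, d(CDR,Z)=68/3
4. join HX+Z (d=10) ⇒ HXZ; edges |HX|=7/2, |Z|=5
  updated: d(CDR,HXZ)=161/9, d(HXZ,N)=23
5. join CDR+N (d=16) ⇒ CDNR; edges |CDR|=7/2, |N|=8
  updated: d(CDNR,HXZ)=115/6
6. join CDNR+HXZ (d=115/6) ⇒ CDHNRXZ; edges |CDNR|=19/12, |HXZ|=55/12
final tree: (((C:9/2,(D:3/2,R:3/2):3):7/2,N:8):19/12,((H:3/2,X:3/2):7/2,Z:5):55/12)
total length: 119/3

(((C:9/2,(D:3/2,R:3/2):3):7/2,N:8):19/12,((H:3/2,X:3/2):7/2,Z:5):55/12)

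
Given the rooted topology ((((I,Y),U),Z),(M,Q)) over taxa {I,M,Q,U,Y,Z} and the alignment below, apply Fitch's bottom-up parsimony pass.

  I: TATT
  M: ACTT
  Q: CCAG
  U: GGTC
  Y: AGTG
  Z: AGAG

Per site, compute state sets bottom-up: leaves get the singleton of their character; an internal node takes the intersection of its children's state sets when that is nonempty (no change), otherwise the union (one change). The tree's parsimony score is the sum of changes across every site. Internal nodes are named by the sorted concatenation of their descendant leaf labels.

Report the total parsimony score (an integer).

10

[col 0] IY: children I:{T}, Y:{A} ∪→ {A,T}; cost 1
[col 0] IUY: children IY:{A,T}, U:{G} ∪→ {A,G,T}; cost 1
[col 0] IUYZ: children IUY:{A,G,T}, Z:{A} ∩→ {A}; cost 0
[col 0] MQ: children M:{A}, Q:{C} ∪→ {A,C}; cost 1
[col 0] IMQUYZ: children IUYZ:{A}, MQ:{A,C} ∩→ {A}; cost 0
[col 1] IY: children I:{A}, Y:{G} ∪→ {A,G}; cost 1
[col 1] IUY: children IY:{A,G}, U:{G} ∩→ {G}; cost 0
[col 1] IUYZ: children IUY:{G}, Z:{G} ∩→ {G}; cost 0
[col 1] MQ: children M:{C}, Q:{C} ∩→ {C}; cost 0
[col 1] IMQUYZ: children IUYZ:{G}, MQ:{C} ∪→ {C,G}; cost 1
[col 2] IY: children I:{T}, Y:{T} ∩→ {T}; cost 0
[col 2] IUY: children IY:{T}, U:{T} ∩→ {T}; cost 0
[col 2] IUYZ: children IUY:{T}, Z:{A} ∪→ {A,T}; cost 1
[col 2] MQ: children M:{T}, Q:{A} ∪→ {A,T}; cost 1
[col 2] IMQUYZ: children IUYZ:{A,T}, MQ:{A,T} ∩→ {A,T}; cost 0
[col 3] IY: children I:{T}, Y:{G} ∪→ {G,T}; cost 1
[col 3] IUY: children IY:{G,T}, U:{C} ∪→ {C,G,T}; cost 1
[col 3] IUYZ: children IUY:{C,G,T}, Z:{G} ∩→ {G}; cost 0
[col 3] MQ: children M:{T}, Q:{G} ∪→ {G,T}; cost 1
[col 3] IMQUYZ: children IUYZ:{G}, MQ:{G,T} ∩→ {G}; cost 0
per-site changes: [3, 2, 2, 3]; total = 10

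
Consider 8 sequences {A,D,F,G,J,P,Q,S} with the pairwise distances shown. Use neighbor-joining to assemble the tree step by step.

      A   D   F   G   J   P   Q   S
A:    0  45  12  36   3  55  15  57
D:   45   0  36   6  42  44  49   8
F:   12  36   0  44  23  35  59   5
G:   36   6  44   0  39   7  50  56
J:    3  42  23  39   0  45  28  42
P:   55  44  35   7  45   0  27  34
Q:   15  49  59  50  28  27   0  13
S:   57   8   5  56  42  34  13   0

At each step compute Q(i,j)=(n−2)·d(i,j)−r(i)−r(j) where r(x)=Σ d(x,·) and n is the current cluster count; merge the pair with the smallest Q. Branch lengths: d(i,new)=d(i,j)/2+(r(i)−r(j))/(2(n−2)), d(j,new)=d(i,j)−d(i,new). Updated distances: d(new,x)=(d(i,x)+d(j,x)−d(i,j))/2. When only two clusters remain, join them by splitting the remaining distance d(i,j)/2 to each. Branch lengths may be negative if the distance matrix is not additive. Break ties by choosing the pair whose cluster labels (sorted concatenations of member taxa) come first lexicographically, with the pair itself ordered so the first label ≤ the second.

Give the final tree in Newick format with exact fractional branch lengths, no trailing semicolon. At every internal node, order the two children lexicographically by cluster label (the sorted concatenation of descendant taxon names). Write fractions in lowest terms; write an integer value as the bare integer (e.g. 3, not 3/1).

1. join G+P (d=7, Q=-443) ⇒ GP; edges |G|=11/4, |P|=17/4
  updated: d(A,GP)=42, d(D,GP)=43/2, d(F,GP)=36, d(GP,J)=77/2, d(GP,Q)=35, d(GP,S)=83/2
2. join A+J (d=3, Q=-671/2) ⇒ AJ; edges |A|=5/4, |J|=7/4
  updated: d(AJ,D)=42, d(AJ,F)=16, d(AJ,GP)=155/4, d(AJ,Q)=20, d(AJ,S)=48
3. join AJ+Q (d=20, Q=-1043/4) ⇒ AJQ; edges |AJ|=275/32, |Q|=365/32
  updated: d(AJQ,D)=71/2, d(AJQ,F)=55/2, d(AJQ,GP)=215/8, d(AJQ,S)=41/2
4. join F+S (d=5, Q=-329/2) ⇒ FS; edges |F|=89/12, |S|=-29/12
  updated: d(AJQ,FS)=43/2, d(D,FS)=39/2, d(FS,GP)=145/4
5. join AJQ+FS (d=43/2, Q=-945/8) ⇒ AFJQS; edges |AJQ|=397/32, |FS|=291/32
  updated: d(AFJQS,D)=67/4, d(AFJQS,GP)=333/16
6. join AFJQS+D (d=67/4, Q=-945/16) ⇒ ADFJQS; edges |AFJQS|=257/32, |D|=279/32
  updated: d(ADFJQS,GP)=409/32
7. join ADFJQS+GP (d=409/32) ⇒ ADFGJPQS; edges |ADFJQS|=409/64, |GP|=409/64
final tree: (((((A:5/4,J:7/4):275/32,Q:365/32):397/32,(F:89/12,S:-29/12):291/32):257/32,D:279/32):409/64,(G:11/4,P:17/4):409/64)
total length: 2753/32

(((((A:5/4,J:7/4):275/32,Q:365/32):397/32,(F:89/12,S:-29/12):291/32):257/32,D:279/32):409/64,(G:11/4,P:17/4):409/64)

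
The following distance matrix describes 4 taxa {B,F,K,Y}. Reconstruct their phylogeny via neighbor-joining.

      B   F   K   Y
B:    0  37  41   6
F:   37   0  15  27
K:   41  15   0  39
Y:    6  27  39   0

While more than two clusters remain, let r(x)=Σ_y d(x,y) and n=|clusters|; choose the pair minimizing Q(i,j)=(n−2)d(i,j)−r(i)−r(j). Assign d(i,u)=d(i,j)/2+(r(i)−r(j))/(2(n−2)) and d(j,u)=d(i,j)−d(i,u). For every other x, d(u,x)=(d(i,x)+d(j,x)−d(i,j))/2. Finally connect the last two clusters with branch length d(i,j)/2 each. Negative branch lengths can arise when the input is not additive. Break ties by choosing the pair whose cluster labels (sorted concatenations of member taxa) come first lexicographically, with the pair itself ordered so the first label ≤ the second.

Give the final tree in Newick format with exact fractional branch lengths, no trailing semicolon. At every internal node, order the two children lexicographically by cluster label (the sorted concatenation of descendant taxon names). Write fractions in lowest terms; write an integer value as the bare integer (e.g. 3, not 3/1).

(((B:6,Y:0):51/2,F:7/2):23/4,K:23/4)

step 1: merge (B,Y) at d=6, Q=-144; branch lengths B→6, Y→0; new cluster BY
  updated: d(BY,F)=29, d(BY,K)=37
step 2: merge (BY,F) at d=29, Q=-81; branch lengths BY→51/2, F→7/2; new cluster BFY
  updated: d(BFY,K)=23/2
step 3: merge (BFY,K) at d=23/2; branch lengths BFY→23/4, K→23/4; new cluster BFKY
final tree: (((B:6,Y:0):51/2,F:7/2):23/4,K:23/4)
total length: 93/2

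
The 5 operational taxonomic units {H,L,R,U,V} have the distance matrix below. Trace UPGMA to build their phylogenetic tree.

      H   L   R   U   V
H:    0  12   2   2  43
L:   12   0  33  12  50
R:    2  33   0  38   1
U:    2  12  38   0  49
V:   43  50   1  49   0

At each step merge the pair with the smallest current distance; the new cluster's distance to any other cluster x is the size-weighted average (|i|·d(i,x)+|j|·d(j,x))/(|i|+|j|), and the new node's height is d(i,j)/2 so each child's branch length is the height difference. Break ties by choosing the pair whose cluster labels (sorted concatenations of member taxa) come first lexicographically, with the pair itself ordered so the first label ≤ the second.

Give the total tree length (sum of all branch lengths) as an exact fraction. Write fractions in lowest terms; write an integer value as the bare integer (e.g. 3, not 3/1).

iteration 1: select R,V (d=1); attach at lengths (1/2, 1/2); label the merged cluster RV
  updated: d(H,RV)=45/2, d(L,RV)=83/2, d(RV,U)=87/2
iteration 2: select H,U (d=2); attach at lengths (1, 1); label the merged cluster HU
  updated: d(HU,L)=12, d(HU,RV)=33
iteration 3: select HU,L (d=12); attach at lengths (5, 6); label the merged cluster HLU
  updated: d(HLU,RV)=215/6
iteration 4: select HLU,RV (d=215/6); attach at lengths (143/12, 209/12); label the merged cluster HLRUV
final tree: (((H:1,U:1):5,L:6):143/12,(R:1/2,V:1/2):209/12)
total length: 130/3

130/3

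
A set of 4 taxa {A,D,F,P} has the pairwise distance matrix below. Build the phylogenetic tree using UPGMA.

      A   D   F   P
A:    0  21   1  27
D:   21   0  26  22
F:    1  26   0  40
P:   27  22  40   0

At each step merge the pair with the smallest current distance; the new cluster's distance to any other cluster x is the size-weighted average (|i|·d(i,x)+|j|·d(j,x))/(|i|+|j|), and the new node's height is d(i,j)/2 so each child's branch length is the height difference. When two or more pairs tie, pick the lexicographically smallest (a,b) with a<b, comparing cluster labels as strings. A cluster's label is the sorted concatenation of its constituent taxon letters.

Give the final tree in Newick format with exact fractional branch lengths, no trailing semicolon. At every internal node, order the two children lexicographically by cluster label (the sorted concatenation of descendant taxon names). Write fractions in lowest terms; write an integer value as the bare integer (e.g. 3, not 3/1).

((A:1/2,F:1/2):55/4,(D:11,P:11):13/4)

1. join A+F (d=1) ⇒ AF; edges |A|=1/2, |F|=1/2
  updated: d(AF,D)=47/2, d(AF,P)=67/2
2. join D+P (d=22) ⇒ DP; edges |D|=11, |P|=11
  updated: d(AF,DP)=57/2
3. join AF+DP (d=57/2) ⇒ ADFP; edges |AF|=55/4, |DP|=13/4
final tree: ((A:1/2,F:1/2):55/4,(D:11,P:11):13/4)
total length: 40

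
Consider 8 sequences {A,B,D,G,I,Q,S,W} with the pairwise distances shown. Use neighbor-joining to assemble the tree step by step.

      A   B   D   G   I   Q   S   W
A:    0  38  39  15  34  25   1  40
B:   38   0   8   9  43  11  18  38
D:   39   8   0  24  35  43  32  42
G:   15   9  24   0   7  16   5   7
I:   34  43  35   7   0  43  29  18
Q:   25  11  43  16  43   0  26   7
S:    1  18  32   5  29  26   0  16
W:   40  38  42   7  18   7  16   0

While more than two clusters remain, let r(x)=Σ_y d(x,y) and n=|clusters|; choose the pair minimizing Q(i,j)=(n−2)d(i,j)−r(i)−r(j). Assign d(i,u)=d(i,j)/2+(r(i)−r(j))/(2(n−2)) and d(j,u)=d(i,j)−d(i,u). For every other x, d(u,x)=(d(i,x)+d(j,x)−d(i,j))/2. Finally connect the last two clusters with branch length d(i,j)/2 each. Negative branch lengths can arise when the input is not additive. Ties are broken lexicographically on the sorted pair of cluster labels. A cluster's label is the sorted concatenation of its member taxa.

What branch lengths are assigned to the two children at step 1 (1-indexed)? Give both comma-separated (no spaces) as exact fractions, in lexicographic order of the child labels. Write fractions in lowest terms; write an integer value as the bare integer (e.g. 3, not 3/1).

-5/6,53/6

1. join B+D (d=8, Q=-340) ⇒ BD; edges |B|=-5/6, |D|=53/6
  updated: d(A,BD)=69/2, d(BD,G)=25/2, d(BD,I)=35, d(BD,Q)=23, d(BD,S)=21, d(BD,W)=36
2. join A+S (d=1, Q=-485/2) ⇒ AS; edges |A|=113/20, |S|=-93/20
  updated: d(AS,BD)=109/4, d(AS,G)=19/2, d(AS,I)=31, d(AS,Q)=25, d(AS,W)=55/2
3. join Q+W (d=7, Q=-363/2) ⇒ QW; edges |Q|=93/16, |W|=19/16
  updated: d(AS,QW)=91/4, d(BD,QW)=26, d(G,QW)=8, d(I,QW)=27
4. join G+I (d=7, Q=-116) ⇒ GI; edges |G|=-7, |I|=14
  updated: d(AS,GI)=67/4, d(BD,GI)=81/4, d(GI,QW)=14
5. join AS+BD (d=109/4, Q=-343/4) ⇒ ABDS; edges |AS|=191/16, |BD|=245/16
  updated: d(ABDS,GI)=39/8, d(ABDS,QW)=43/4
6. join ABDS+GI (d=39/8, Q=-237/8) ⇒ ABDGIS; edges |ABDS|=13/16, |GI|=65/16
  updated: d(ABDGIS,QW)=159/16
7. join ABDGIS+QW (d=159/16) ⇒ ABDGIQSW; edges |ABDGIS|=159/32, |QW|=159/32
final tree: ((((A:113/20,S:-93/20):191/16,(B:-5/6,D:53/6):245/16):13/16,(G:-7,I:14):65/16):159/32,(Q:93/16,W:19/16):159/32)
total length: 1041/16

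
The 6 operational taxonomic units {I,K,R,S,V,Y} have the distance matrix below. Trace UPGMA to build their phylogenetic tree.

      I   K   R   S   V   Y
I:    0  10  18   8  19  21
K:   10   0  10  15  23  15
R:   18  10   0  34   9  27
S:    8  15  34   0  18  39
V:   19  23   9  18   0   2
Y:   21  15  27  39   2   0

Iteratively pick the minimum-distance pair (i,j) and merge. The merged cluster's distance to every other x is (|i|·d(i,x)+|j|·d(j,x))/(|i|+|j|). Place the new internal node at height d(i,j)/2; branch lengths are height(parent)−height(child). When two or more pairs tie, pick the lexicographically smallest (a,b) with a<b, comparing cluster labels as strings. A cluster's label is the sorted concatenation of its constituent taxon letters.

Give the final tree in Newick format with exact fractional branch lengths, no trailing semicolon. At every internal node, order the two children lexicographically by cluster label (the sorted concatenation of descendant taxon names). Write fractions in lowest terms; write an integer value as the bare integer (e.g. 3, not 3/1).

1. join V+Y (d=2) ⇒ VY; edges |V|=1, |Y|=1
  updated: d(I,VY)=20, d(K,VY)=19, d(R,VY)=18, d(S,VY)=57/2
2. join I+S (d=8) ⇒ IS; edges |I|=4, |S|=4
  updated: d(IS,K)=25/2, d(IS,R)=26, d(IS,VY)=97/4
3. join K+R (d=10) ⇒ KR; edges |K|=5, |R|=5
  updated: d(IS,KR)=77/4, d(KR,VY)=37/2
4. join KR+VY (d=37/2) ⇒ KRVY; edges |KR|=17/4, |VY|=33/4
  updated: d(IS,KRVY)=87/4
5. join IS+KRVY (d=87/4) ⇒ IKRSVY; edges |IS|=55/8, |KRVY|=13/8
final tree: ((I:4,S:4):55/8,((K:5,R:5):17/4,(V:1,Y:1):33/4):13/8)
total length: 41

((I:4,S:4):55/8,((K:5,R:5):17/4,(V:1,Y:1):33/4):13/8)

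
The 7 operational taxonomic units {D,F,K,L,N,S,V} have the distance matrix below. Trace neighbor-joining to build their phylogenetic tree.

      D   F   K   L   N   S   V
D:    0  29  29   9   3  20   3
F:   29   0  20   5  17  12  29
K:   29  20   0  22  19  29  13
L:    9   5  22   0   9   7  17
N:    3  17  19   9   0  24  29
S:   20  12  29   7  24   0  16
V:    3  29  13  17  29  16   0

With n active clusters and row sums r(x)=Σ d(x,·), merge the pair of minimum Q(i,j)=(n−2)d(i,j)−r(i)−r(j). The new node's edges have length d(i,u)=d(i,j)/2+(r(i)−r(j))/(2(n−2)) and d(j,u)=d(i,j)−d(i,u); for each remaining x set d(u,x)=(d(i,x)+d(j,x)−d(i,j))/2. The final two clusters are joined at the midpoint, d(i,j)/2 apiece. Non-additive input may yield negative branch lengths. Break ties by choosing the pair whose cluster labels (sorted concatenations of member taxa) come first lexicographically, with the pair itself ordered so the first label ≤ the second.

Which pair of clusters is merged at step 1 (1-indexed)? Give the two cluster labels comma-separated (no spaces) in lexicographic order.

iteration 1: select D,V (d=3, Q=-185); attach at lengths (1/10, 29/10); label the merged cluster DV
  updated: d(DV,F)=55/2, d(DV,K)=39/2, d(DV,L)=23/2, d(DV,N)=29/2, d(DV,S)=33/2
iteration 2: select F,S (d=12, Q=-122); attach at lengths (41/8, 55/8); label the merged cluster FS
  updated: d(DV,FS)=16, d(FS,K)=37/2, d(FS,L)=0, d(FS,N)=29/2
iteration 3: select FS,L (d=0, Q=-183/2); attach at lengths (13/12, -13/12); label the merged cluster FLS
  updated: d(DV,FLS)=55/4, d(FLS,K)=81/4, d(FLS,N)=47/4
iteration 4: select DV,K (d=39/2, Q=-135/2); attach at lengths (7, 25/2); label the merged cluster DKV
  updated: d(DKV,FLS)=29/4, d(DKV,N)=7
iteration 5: select DKV,FLS (d=29/4, Q=-26); attach at lengths (5/4, 6); label the merged cluster DFKLSV
  updated: d(DFKLSV,N)=23/4
iteration 6: select DFKLSV,N (d=23/4); attach at lengths (23/8, 23/8); label the merged cluster DFKLNSV
final tree: ((((D:1/10,V:29/10):7,K:25/2):5/4,((F:41/8,S:55/8):13/12,L:-13/12):6):23/8,N:23/8)
total length: 95/2

D,V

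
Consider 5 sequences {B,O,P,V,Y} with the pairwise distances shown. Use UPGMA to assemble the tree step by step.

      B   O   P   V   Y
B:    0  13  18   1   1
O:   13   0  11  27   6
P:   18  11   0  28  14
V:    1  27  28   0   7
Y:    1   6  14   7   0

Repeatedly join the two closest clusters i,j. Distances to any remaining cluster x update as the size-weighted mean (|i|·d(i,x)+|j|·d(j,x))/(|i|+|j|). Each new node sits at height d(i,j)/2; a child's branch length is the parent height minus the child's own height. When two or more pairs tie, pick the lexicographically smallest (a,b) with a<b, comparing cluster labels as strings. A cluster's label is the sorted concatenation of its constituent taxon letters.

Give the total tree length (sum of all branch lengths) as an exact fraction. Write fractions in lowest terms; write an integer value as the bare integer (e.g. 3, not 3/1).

1. join B+V (d=1) ⇒ BV; edges |B|=1/2, |V|=1/2
  updated: d(BV,O)=20, d(BV,P)=23, d(BV,Y)=4
2. join BV+Y (d=4) ⇒ BVY; edges |BV|=3/2, |Y|=2
  updated: d(BVY,O)=46/3, d(BVY,P)=20
3. join O+P (d=11) ⇒ OP; edges |O|=11/2, |P|=11/2
  updated: d(BVY,OP)=53/3
4. join BVY+OP (d=53/3) ⇒ BOPVY; edges |BVY|=41/6, |OP|=10/3
final tree: (((B:1/2,V:1/2):3/2,Y:2):41/6,(O:11/2,P:11/2):10/3)
total length: 77/3

77/3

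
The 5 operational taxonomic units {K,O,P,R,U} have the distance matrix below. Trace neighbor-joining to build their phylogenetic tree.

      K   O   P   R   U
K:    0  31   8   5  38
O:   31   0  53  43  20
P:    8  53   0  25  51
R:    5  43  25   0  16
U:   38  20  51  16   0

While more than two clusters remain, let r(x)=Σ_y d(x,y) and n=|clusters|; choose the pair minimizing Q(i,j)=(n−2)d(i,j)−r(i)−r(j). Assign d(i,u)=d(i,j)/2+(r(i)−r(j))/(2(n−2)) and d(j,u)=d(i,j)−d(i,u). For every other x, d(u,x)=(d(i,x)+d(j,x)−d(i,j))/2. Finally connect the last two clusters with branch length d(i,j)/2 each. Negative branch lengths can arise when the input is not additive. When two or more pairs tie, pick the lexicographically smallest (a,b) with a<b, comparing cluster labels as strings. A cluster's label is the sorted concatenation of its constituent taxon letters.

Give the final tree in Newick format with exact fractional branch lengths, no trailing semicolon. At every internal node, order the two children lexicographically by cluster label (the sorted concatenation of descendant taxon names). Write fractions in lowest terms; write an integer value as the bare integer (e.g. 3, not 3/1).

(((K:-43/8,P:107/8):83/8,(O:41/3,U:19/3):151/8):5/16,R:5/16)

iteration 1: select O,U (d=20, Q=-212); attach at lengths (41/3, 19/3); label the merged cluster OU
  updated: d(K,OU)=49/2, d(OU,P)=42, d(OU,R)=39/2
iteration 2: select K,P (d=8, Q=-193/2); attach at lengths (-43/8, 107/8); label the merged cluster KP
  updated: d(KP,OU)=117/4, d(KP,R)=11
iteration 3: select KP,OU (d=117/4, Q=-239/4); attach at lengths (83/8, 151/8); label the merged cluster KOPU
  updated: d(KOPU,R)=5/8
iteration 4: select KOPU,R (d=5/8); attach at lengths (5/16, 5/16); label the merged cluster KOPRU
final tree: (((K:-43/8,P:107/8):83/8,(O:41/3,U:19/3):151/8):5/16,R:5/16)
total length: 463/8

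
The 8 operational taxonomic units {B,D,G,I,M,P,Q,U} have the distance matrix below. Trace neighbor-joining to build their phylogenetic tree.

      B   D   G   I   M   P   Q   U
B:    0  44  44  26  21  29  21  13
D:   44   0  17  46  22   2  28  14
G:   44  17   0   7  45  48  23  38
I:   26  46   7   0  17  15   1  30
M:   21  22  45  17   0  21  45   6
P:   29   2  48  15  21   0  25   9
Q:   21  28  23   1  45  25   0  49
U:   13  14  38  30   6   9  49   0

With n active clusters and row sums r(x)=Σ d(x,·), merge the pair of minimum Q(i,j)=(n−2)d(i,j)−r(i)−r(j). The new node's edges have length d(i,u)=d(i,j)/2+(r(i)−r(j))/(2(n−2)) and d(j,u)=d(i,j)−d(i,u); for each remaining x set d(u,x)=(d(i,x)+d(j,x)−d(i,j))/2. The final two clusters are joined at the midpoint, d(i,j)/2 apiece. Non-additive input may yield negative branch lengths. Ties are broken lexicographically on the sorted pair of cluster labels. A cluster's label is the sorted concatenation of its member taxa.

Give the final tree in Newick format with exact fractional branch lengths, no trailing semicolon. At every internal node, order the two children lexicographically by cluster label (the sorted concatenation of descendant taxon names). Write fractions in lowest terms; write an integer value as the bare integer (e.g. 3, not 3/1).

1. join I+Q (d=1, Q=-328) ⇒ IQ; edges |I|=-11/3, |Q|=14/3
  updated: d(B,IQ)=23, d(D,IQ)=73/2, d(G,IQ)=29/2, d(IQ,M)=61/2, d(IQ,P)=39/2, d(IQ,U)=39
2. join G+IQ (d=29/2, Q=-297) ⇒ GIQ; edges |G|=58/5, |IQ|=29/10
  updated: d(B,GIQ)=105/4, d(D,GIQ)=39/2, d(GIQ,M)=61/2, d(GIQ,P)=53/2, d(GIQ,U)=125/4
3. join D+P (d=2, Q=-181) ⇒ DP; edges |D|=11/4, |P|=-3/4
  updated: d(B,DP)=71/2, d(DP,GIQ)=22, d(DP,M)=41/2, d(DP,U)=21/2
4. join DP+GIQ (d=22, Q=-265/2) ⇒ DGIPQ; edges |DP|=89/12, |GIQ|=175/12
  updated: d(B,DGIPQ)=159/8, d(DGIPQ,M)=29/2, d(DGIPQ,U)=79/8
5. join B+DGIPQ (d=159/8, Q=-467/8) ⇒ BDGIPQ; edges |B|=395/32, |DGIPQ|=241/32
  updated: d(BDGIPQ,M)=125/16, d(BDGIPQ,U)=3/2
6. join BDGIPQ+M (d=125/16, Q=-245/16) ⇒ BDGIMPQ; edges |BDGIPQ|=53/32, |M|=197/32
  updated: d(BDGIMPQ,U)=-5/32
7. join BDGIMPQ+U (d=-5/32) ⇒ BDGIMPQU; edges |BDGIMPQ|=-5/64, |U|=-5/64
final tree: (((B:395/32,((D:11/4,P:-3/4):89/12,(G:58/5,(I:-11/3,Q:14/3):29/10):175/12):241/32):53/32,M:197/32):-5/64,U:-5/64)
total length: 2145/32

(((B:395/32,((D:11/4,P:-3/4):89/12,(G:58/5,(I:-11/3,Q:14/3):29/10):175/12):241/32):53/32,M:197/32):-5/64,U:-5/64)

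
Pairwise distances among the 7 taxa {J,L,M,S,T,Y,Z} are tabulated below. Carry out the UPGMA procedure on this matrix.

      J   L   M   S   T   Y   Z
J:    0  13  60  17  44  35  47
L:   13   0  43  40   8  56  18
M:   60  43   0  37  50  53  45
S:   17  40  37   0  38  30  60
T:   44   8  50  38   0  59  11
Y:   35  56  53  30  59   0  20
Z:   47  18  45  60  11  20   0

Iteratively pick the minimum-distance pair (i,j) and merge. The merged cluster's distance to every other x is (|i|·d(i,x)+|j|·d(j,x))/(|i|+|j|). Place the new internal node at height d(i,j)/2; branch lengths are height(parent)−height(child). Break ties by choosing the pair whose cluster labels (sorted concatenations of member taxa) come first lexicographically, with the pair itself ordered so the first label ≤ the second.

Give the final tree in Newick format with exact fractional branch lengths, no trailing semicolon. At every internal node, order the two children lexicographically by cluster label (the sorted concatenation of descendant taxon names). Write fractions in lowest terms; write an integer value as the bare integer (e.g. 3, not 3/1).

1. join L+T (d=8) ⇒ LT; edges |L|=4, |T|=4
  updated: d(J,LT)=57/2, d(LT,M)=93/2, d(LT,S)=39, d(LT,Y)=115/2, d(LT,Z)=29/2
2. join LT+Z (d=29/2) ⇒ LTZ; edges |LT|=13/4, |Z|=29/4
  updated: d(J,LTZ)=104/3, d(LTZ,M)=46, d(LTZ,S)=46, d(LTZ,Y)=45
3. join J+S (d=17) ⇒ JS; edges |J|=17/2, |S|=17/2
  updated: d(JS,LTZ)=121/3, d(JS,M)=97/2, d(JS,Y)=65/2
4. join JS+Y (d=65/2) ⇒ JSY; edges |JS|=31/4, |Y|=65/4
  updated: d(JSY,LTZ)=377/9, d(JSY,M)=50
5. join JSY+LTZ (d=377/9) ⇒ JLSTYZ; edges |JSY|=169/36, |LTZ|=493/36
  updated: d(JLSTYZ,M)=48
6. join JLSTYZ+M (d=48) ⇒ JLMSTYZ; edges |JLSTYZ|=55/18, |M|=24
final tree: ((((J:17/2,S:17/2):31/4,Y:65/4):169/36,((L:4,T:4):13/4,Z:29/4):493/36):55/18,M:24)
total length: 1889/18

((((J:17/2,S:17/2):31/4,Y:65/4):169/36,((L:4,T:4):13/4,Z:29/4):493/36):55/18,M:24)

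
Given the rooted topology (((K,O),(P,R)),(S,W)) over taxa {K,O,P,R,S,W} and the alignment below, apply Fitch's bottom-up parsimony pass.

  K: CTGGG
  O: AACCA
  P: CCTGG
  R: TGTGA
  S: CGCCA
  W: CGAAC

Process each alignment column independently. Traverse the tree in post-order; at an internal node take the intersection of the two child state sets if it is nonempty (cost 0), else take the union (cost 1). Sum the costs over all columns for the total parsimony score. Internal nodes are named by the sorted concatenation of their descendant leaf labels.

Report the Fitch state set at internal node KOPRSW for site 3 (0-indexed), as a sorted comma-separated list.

[col 0] KO: children K:{C}, O:{A} ∪→ {A,C}; cost 1
[col 0] PR: children P:{C}, R:{T} ∪→ {C,T}; cost 1
[col 0] KOPR: children KO:{A,C}, PR:{C,T} ∩→ {C}; cost 0
[col 0] SW: children S:{C}, W:{C} ∩→ {C}; cost 0
[col 0] KOPRSW: children KOPR:{C}, SW:{C} ∩→ {C}; cost 0
[col 1] KO: children K:{T}, O:{A} ∪→ {A,T}; cost 1
[col 1] PR: children P:{C}, R:{G} ∪→ {C,G}; cost 1
[col 1] KOPR: children KO:{A,T}, PR:{C,G} ∪→ {A,C,G,T}; cost 1
[col 1] SW: children S:{G}, W:{G} ∩→ {G}; cost 0
[col 1] KOPRSW: children KOPR:{A,C,G,T}, SW:{G} ∩→ {G}; cost 0
[col 2] KO: children K:{G}, O:{C} ∪→ {C,G}; cost 1
[col 2] PR: children P:{T}, R:{T} ∩→ {T}; cost 0
[col 2] KOPR: children KO:{C,G}, PR:{T} ∪→ {C,G,T}; cost 1
[col 2] SW: children S:{C}, W:{A} ∪→ {A,C}; cost 1
[col 2] KOPRSW: children KOPR:{C,G,T}, SW:{A,C} ∩→ {C}; cost 0
[col 3] KO: children K:{G}, O:{C} ∪→ {C,G}; cost 1
[col 3] PR: children P:{G}, R:{G} ∩→ {G}; cost 0
[col 3] KOPR: children KO:{C,G}, PR:{G} ∩→ {G}; cost 0
[col 3] SW: children S:{C}, W:{A} ∪→ {A,C}; cost 1
[col 3] KOPRSW: children KOPR:{G}, SW:{A,C} ∪→ {A,C,G}; cost 1
[col 4] KO: children K:{G}, O:{A} ∪→ {A,G}; cost 1
[col 4] PR: children P:{G}, R:{A} ∪→ {A,G}; cost 1
[col 4] KOPR: children KO:{A,G}, PR:{A,G} ∩→ {A,G}; cost 0
[col 4] SW: children S:{A}, W:{C} ∪→ {A,C}; cost 1
[col 4] KOPRSW: children KOPR:{A,G}, SW:{A,C} ∩→ {A}; cost 0
per-site changes: [2, 3, 3, 3, 3]; total = 14

A,C,G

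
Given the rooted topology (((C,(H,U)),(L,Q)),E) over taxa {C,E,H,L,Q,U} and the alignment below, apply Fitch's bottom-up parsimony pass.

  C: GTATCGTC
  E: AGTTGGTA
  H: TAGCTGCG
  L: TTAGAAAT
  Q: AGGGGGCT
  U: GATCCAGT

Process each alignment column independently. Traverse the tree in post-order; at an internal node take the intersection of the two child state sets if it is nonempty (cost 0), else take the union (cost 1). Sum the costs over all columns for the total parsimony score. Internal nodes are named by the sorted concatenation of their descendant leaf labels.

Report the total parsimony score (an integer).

site 0, node HU: H={T} ∪ U={G} → {G,T} (+1)
site 0, node CHU: C={G} ∩ HU={G,T} → {G} (+0)
site 0, node LQ: L={T} ∪ Q={A} → {A,T} (+1)
site 0, node CHLQU: CHU={G} ∪ LQ={A,T} → {A,G,T} (+1)
site 0, node CEHLQU: CHLQU={A,G,T} ∩ E={A} → {A} (+0)
site 1, node HU: H={A} ∩ U={A} → {A} (+0)
site 1, node CHU: C={T} ∪ HU={A} → {A,T} (+1)
site 1, node LQ: L={T} ∪ Q={G} → {G,T} (+1)
site 1, node CHLQU: CHU={A,T} ∩ LQ={G,T} → {T} (+0)
site 1, node CEHLQU: CHLQU={T} ∪ E={G} → {G,T} (+1)
site 2, node HU: H={G} ∪ U={T} → {G,T} (+1)
site 2, node CHU: C={A} ∪ HU={G,T} → {A,G,T} (+1)
site 2, node LQ: L={A} ∪ Q={G} → {A,G} (+1)
site 2, node CHLQU: CHU={A,G,T} ∩ LQ={A,G} → {A,G} (+0)
site 2, node CEHLQU: CHLQU={A,G} ∪ E={T} → {A,G,T} (+1)
site 3, node HU: H={C} ∩ U={C} → {C} (+0)
site 3, node CHU: C={T} ∪ HU={C} → {C,T} (+1)
site 3, node LQ: L={G} ∩ Q={G} → {G} (+0)
site 3, node CHLQU: CHU={C,T} ∪ LQ={G} → {C,G,T} (+1)
site 3, node CEHLQU: CHLQU={C,G,T} ∩ E={T} → {T} (+0)
site 4, node HU: H={T} ∪ U={C} → {C,T} (+1)
site 4, node CHU: C={C} ∩ HU={C,T} → {C} (+0)
site 4, node LQ: L={A} ∪ Q={G} → {A,G} (+1)
site 4, node CHLQU: CHU={C} ∪ LQ={A,G} → {A,C,G} (+1)
site 4, node CEHLQU: CHLQU={A,C,G} ∩ E={G} → {G} (+0)
site 5, node HU: H={G} ∪ U={A} → {A,G} (+1)
site 5, node CHU: C={G} ∩ HU={A,G} → {G} (+0)
site 5, node LQ: L={A} ∪ Q={G} → {A,G} (+1)
site 5, node CHLQU: CHU={G} ∩ LQ={A,G} → {G} (+0)
site 5, node CEHLQU: CHLQU={G} ∩ E={G} → {G} (+0)
site 6, node HU: H={C} ∪ U={G} → {C,G} (+1)
site 6, node CHU: C={T} ∪ HU={C,G} → {C,G,T} (+1)
site 6, node LQ: L={A} ∪ Q={C} → {A,C} (+1)
site 6, node CHLQU: CHU={C,G,T} ∩ LQ={A,C} → {C} (+0)
site 6, node CEHLQU: CHLQU={C} ∪ E={T} → {C,T} (+1)
site 7, node HU: H={G} ∪ U={T} → {G,T} (+1)
site 7, node CHU: C={C} ∪ HU={G,T} → {C,G,T} (+1)
site 7, node LQ: L={T} ∩ Q={T} → {T} (+0)
site 7, node CHLQU: CHU={C,G,T} ∩ LQ={T} → {T} (+0)
site 7, node CEHLQU: CHLQU={T} ∪ E={A} → {A,T} (+1)
per-site changes: [3, 3, 4, 2, 3, 2, 4, 3]; total = 24

24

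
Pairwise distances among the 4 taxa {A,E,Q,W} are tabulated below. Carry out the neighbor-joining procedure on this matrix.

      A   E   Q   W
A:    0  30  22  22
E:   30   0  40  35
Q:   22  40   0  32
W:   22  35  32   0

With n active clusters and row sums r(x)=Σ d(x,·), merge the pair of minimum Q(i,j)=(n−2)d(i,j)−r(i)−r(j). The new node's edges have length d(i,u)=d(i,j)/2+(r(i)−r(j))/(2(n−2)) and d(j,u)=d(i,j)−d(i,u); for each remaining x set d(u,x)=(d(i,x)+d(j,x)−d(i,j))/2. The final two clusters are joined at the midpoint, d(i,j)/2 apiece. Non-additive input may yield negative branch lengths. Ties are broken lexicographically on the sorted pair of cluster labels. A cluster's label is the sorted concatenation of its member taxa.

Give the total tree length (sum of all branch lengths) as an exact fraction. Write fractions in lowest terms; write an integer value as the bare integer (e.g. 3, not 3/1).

1. join A+Q (d=22, Q=-124) ⇒ AQ; edges |A|=6, |Q|=16
  updated: d(AQ,E)=24, d(AQ,W)=16
2. join AQ+E (d=24, Q=-75) ⇒ AEQ; edges |AQ|=5/2, |E|=43/2
  updated: d(AEQ,W)=27/2
3. join AEQ+W (d=27/2) ⇒ AEQW; edges |AEQ|=27/4, |W|=27/4
final tree: (((A:6,Q:16):5/2,E:43/2):27/4,W:27/4)
total length: 119/2

119/2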